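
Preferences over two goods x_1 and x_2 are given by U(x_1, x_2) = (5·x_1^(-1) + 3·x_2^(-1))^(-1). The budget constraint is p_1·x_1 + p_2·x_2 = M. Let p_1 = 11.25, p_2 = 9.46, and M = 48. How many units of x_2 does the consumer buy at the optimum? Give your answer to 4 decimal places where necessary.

x_2* = 2.1073

With the ratio pinned down, the budget gives x_1* = M/(p_1 + p_2·(x_2/x_1)) and x_2* = (x_2/x_1)·x_1*.
Numerically x_2/x_1 = 0.844707, so x_1* = 48/(11.25 + 9.46·0.844707) = 2.4947 and x_2* = 0.844707·2.4947 = 2.1073.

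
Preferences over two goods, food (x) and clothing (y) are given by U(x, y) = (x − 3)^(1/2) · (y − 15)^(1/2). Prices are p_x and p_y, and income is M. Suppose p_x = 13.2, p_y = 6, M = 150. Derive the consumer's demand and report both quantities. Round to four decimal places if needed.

MRS = (y−15)/(x−3). Tangency with p_x/p_y gives y−15 = (p_x/p_y)·(x−3).
Substituting into the budget: x* = 3 + 0.5·(M − 3·p_x − 15·p_y)/p_x, and y* = 15 + 0.5·(…)/p_y.
Discretionary income = 150 − 3·13.2 − 15·6 = 20.4; x* = 3 + 0.5·20.4/13.2 = 3.7727; y* = 15 + 0.5·20.4/6 = 16.7.

x* = 3.7727, y* = 16.7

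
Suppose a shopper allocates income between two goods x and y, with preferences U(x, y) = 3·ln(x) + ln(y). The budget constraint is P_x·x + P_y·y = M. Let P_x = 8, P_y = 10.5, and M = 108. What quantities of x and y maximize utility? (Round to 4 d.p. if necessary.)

The MRS is 3·y/x. Set MRS = P_x/P_y.
Rearranging, P_y·y = (1/3)·P_x·x. Substituting into the budget gives P_x·x·(1 + (1/3)) = M.
Demand: x*(P_x,P_y,M) = 0.75·M/P_x and y* = 0.25·M/P_y.
At P_x=8, P_y=10.5, M=108: x* = 0.75·108/8 = 10.125, y* = 2.5714.

x* = 10.125, y* = 2.5714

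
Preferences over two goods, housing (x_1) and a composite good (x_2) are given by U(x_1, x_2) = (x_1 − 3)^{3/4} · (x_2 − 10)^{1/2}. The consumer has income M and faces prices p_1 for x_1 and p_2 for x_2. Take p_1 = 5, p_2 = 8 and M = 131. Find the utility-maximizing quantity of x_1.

x_1* = 7.32

This is Cobb-Douglas in (x_1−3, x_2−10): tangency gives 0.75·p_2·(x_2−10) = 0.5·p_1·(x_1−3).
Substituting into the budget: x_1* = 3 + 0.6·(M − 3·p_1 − 10·p_2)/p_1, and x_2* = 10 + 0.4·(…)/p_2.
Discretionary income = 131 − 3·5 − 10·8 = 36; x_1* = 3 + 0.6·36/5 = 7.32.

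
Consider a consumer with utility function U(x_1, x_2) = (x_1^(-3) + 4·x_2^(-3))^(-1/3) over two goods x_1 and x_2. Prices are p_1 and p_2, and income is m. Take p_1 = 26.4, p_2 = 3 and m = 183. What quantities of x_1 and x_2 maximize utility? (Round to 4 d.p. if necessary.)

x_1* = 5.4291, x_2* = 13.224

MRS = MU_x_1/MU_x_2 = (1/4)·(x_2/x_1)^(4). Set equal to p_1/p_2.
Solve for the ratio: x_2/x_1 = [4·p_1/p_2]^(0.25).
With the ratio pinned down, the budget gives x_1* = m/(p_1 + p_2·(x_2/x_1)) and x_2* = (x_2/x_1)·x_1*.
Numerically x_2/x_1 = 2.435767, so x_1* = 183/(26.4 + 3·2.435767) = 5.4291 and x_2* = 2.435767·5.4291 = 13.224.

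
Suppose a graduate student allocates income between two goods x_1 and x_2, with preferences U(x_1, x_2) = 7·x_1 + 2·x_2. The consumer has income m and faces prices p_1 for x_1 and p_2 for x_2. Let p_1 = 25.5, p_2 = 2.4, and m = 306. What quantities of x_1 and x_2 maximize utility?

x_1* = 0, x_2* = 127.5

Linear utility — the consumer picks whichever good has higher MU/price: 7/25.5 = 0.2745 vs 2/2.4 = 0.8333.
x_2 gives more utility per dollar, so spend all income on x_2: x_2* = m/p_2, x_1* = 0.
Numerically: x_1* = 0, x_2* = 127.5.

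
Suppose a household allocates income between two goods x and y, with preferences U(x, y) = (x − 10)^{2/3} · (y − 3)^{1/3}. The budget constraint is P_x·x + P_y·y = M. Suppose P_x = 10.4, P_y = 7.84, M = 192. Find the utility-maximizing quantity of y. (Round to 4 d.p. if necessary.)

y* = 5.7415

Substituting into the budget: x* = 10 + 2/3·(M − 10·P_x − 3·P_y)/P_x, and y* = 3 + 1/3·(…)/P_y.
Discretionary income = 192 − 10·10.4 − 3·7.84 = 64.48; y* = 3 + 1/3·64.48/7.84 = 5.7415.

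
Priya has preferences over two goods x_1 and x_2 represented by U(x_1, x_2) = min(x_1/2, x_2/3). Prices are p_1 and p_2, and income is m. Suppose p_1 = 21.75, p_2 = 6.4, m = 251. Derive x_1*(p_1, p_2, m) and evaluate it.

x_1* = 8.0064

Here 2·21.75 + 3·6.4 = 62.7, giving x_1* = 8.0064.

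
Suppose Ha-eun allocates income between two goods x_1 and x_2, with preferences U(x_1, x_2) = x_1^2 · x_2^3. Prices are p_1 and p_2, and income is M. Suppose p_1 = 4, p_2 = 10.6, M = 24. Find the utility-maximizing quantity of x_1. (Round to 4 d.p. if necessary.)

x_1* = 2.4

The MRS is (2/3)·x_2/x_1. Set MRS = p_1/p_2.
Rearranging, p_2·x_2 = (3/2)·p_1·x_1. Substituting into the budget gives p_1·x_1·(1 + (3/2)) = M.
Demand: x_1*(p_1,p_2,M) = 0.4·M/p_1 and x_2* = 0.6·M/p_2.
At p_1=4, p_2=10.6, M=24: x_1* = 0.4·24/4 = 2.4.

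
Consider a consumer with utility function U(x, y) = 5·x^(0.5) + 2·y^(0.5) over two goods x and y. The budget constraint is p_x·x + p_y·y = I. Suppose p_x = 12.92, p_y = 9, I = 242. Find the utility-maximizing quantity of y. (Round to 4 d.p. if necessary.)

MRS = MU_x/MU_y = (5/2)·(y/x)^(0.5). Set equal to p_x/p_y.
Solve for the ratio: y/x = [(2/5)·p_x/p_y]^(2).
Substitute y = (y/x)·x into the budget: x* = I/(p_x + p_y·(y/x)).
Numerically y/x = 0.329731, so x* = 242/(12.92 + 9·0.329731) = 15.232 and y* = 0.329731·15.232 = 5.0225.

y* = 5.0225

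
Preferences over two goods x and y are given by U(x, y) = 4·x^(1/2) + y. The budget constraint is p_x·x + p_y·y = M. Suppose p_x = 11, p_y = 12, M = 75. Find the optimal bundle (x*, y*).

Plugging in: x* = (2·12/11)² = 4.7603, y* = 1.8864.

x* = 4.7603, y* = 1.8864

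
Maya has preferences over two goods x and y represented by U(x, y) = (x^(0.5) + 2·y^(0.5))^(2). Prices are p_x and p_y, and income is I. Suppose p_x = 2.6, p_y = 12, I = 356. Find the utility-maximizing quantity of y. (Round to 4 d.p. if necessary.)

From the CES first-order condition, (1/2)·(y/x)^(0.5) = p_x/p_y.
Solve for the ratio: y/x = [2·p_x/p_y]^(2).
Substitute y = (y/x)·x into the budget: x* = I/(p_x + p_y·(y/x)).
Numerically y/x = 0.187778, so x* = 356/(2.6 + 12·0.187778) = 73.3516 and y* = 0.187778·73.3516 = 13.7738.

y* = 13.7738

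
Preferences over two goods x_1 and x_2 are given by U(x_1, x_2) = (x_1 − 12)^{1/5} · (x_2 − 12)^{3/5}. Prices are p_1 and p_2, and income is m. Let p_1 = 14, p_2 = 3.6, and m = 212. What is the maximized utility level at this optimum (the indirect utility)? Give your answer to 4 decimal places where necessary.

This is Cobb-Douglas in (x_1−12, x_2−12): tangency gives 0.2·p_2·(x_2−12) = 0.6·p_1·(x_1−12).
After buying the subsistence bundle (12, 12), a share 0.25 of the remaining income goes to x_1: x_1* = 12 + 0.25·(m − 12p_1 − 12p_2)/p_1.
Discretionary income = 212 − 12·14 − 12·3.6 = 0.8; x_1* = 12 + 0.25·0.8/14 = 12.0143; x_2* = 12 + 0.75·0.8/3.6 = 12.1667.
Utility at the optimum: U(12.0143, 12.1667) = 0.1459.

V = 0.1459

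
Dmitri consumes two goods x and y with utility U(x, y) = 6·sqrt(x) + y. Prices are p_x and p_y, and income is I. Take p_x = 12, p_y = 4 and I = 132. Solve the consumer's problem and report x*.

x* = 1

Plugging in: x* = (3·4/12)² = 1.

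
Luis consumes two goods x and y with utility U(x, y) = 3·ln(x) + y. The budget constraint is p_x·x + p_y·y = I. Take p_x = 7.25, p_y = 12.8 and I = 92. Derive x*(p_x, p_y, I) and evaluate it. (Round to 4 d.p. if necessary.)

MU_x = 3/x, MU_y = 1. Tangency: 3/x = p_x/p_y.
So x*(p_x,p_y) = 3·p_y/p_x, independent of income; and y* = (I − 3·p_y)/p_y.
At the given prices: x* = 3·12.8/7.25 = 5.2966.

x* = 5.2966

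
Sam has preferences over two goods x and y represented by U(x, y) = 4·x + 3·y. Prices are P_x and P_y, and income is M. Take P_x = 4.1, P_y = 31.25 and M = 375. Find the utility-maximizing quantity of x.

Linear utility — the consumer picks whichever good has higher MU/price: 4/4.1 = 0.9756 vs 3/31.25 = 0.096.
x gives more utility per dollar, so spend all income on x: x* = M/P_x, y* = 0.
Numerically: x* = 91.4634, y* = 0.

x* = 91.4634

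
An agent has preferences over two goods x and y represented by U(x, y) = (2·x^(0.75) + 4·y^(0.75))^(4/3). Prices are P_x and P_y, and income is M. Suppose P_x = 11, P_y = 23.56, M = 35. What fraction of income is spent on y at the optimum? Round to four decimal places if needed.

MRS = MU_x/MU_y = (1/2)·(y/x)^(0.25). Set equal to P_x/P_y.
Solve for the ratio: y/x = [2·P_x/P_y]^(4).
Substitute y = (y/x)·x into the budget: x* = M/(P_x + P_y·(y/x)).
Numerically y/x = 0.760308, so x* = 35/(11 + 23.56·0.760308) = 1.2105 and y* = 0.760308·1.2105 = 0.9204.
Expenditure on y: 23.56·0.9204 = 21.6841; share = 0.6195.

share on y = 0.6195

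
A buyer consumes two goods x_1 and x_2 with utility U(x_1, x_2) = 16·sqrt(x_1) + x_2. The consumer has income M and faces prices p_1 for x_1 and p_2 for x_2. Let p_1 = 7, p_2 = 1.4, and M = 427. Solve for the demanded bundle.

x_1* = 2.56, x_2* = 292.2

Solve: √x_1 = 8·p_2/p_1, so x_1*(p_1,p_2) = (8·p_2/p_1)², and x_2* = (M − p_1·x_1*)/p_2.
Plugging in: x_1* = (8·1.4/7)² = 2.56, x_2* = 292.2.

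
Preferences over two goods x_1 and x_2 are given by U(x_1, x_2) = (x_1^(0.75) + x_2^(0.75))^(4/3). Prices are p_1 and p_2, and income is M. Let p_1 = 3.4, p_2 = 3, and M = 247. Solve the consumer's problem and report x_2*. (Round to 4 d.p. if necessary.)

MU_x_1 ∝ x_1^(-0.25), MU_x_2 ∝ x_2^(-0.25), so MRS = (x_2/x_1)^(0.25) = p_1/p_2.
Hence x_2/x_1 = (p_1/p_2)^(1/(0.25)), i.e. raised to the 4 power.
With the ratio pinned down, the budget gives x_1* = M/(p_1 + p_2·(x_2/x_1)) and x_2* = (x_2/x_1)·x_1*.
Numerically x_2/x_1 = 1.649798, so x_1* = 247/(3.4 + 3·1.649798) = 29.583 and x_2* = 1.649798·29.583 = 48.8059.

x_2* = 48.8059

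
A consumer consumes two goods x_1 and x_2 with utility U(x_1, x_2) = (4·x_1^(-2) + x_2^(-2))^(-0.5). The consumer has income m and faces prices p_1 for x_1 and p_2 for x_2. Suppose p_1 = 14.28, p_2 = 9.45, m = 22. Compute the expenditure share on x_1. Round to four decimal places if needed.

From the CES first-order condition, 4·(x_2/x_1)^(3) = p_1/p_2.
Hence x_2/x_1 = ((1/4)·p_1/p_2)^(1/(3)), i.e. raised to the 1/3 power.
Substitute x_2 = (x_2/x_1)·x_1 into the budget: x_1* = m/(p_1 + p_2·(x_2/x_1)).
Numerically x_2/x_1 = 0.722901, so x_1* = 22/(14.28 + 9.45·0.722901) = 1.0421 and x_2* = 0.722901·1.0421 = 0.7533.
Expenditure on x_1: 14.28·1.0421 = 14.881; share = 0.6764.

share on x_1 = 0.6764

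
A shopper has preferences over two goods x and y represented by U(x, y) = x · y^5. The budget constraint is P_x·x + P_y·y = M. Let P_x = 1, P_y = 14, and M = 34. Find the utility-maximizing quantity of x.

Demand: x*(P_x,P_y,M) = 1/6·M/P_x and y* = 5/6·M/P_y.
At P_x=1, P_y=14, M=34: x* = 1/6·34/1 = 5.6667.

x* = 5.6667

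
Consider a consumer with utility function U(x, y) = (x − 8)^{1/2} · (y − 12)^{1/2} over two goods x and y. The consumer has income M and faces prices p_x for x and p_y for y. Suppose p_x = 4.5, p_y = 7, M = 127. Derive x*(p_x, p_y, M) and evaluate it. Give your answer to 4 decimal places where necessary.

x* = 8.7778

This is Cobb-Douglas in (x−8, y−12): tangency gives 0.5·p_y·(y−12) = 0.5·p_x·(x−8).
Substituting into the budget: x* = 8 + 0.5·(M − 8·p_x − 12·p_y)/p_x, and y* = 12 + 0.5·(…)/p_y.
Discretionary income = 127 − 8·4.5 − 12·7 = 7; x* = 8 + 0.5·7/4.5 = 8.7778.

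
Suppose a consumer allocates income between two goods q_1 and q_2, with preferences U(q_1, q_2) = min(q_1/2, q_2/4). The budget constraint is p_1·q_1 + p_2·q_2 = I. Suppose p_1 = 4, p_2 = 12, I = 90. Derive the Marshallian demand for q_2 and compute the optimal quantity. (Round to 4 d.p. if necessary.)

q_2* = 6.4286

Here 2·4 + 4·12 = 56, giving q_2* = 6.4286.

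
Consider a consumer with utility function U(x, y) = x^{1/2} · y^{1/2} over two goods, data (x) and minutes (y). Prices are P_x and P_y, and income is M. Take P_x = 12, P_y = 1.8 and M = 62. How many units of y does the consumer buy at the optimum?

MU_x/MU_y = (0.5·y)/(0.5·x); tangency sets this equal to P_x/P_y.
Rearranging, P_y·y = P_x·x. Substituting into the budget gives P_x·x·(1 + 1) = M.
Demand: x*(P_x,P_y,M) = 0.5·M/P_x and y* = 0.5·M/P_y.
At P_x=12, P_y=1.8, M=62: y* = 0.5·62/1.8 = 17.2222.

y* = 17.2222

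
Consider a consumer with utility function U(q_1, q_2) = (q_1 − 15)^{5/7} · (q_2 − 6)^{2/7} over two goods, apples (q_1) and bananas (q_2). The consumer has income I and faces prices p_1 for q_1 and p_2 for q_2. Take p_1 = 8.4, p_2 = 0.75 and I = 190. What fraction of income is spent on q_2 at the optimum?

share on q_2 = 0.1132

This is Cobb-Douglas in (q_1−15, q_2−6): tangency gives 5/7·p_2·(q_2−6) = 2/7·p_1·(q_1−15).
After buying the subsistence bundle (15, 6), a share 5/7 of the remaining income goes to q_1: q_1* = 15 + 5/7·(I − 15p_1 − 6p_2)/p_1.
Discretionary income = 190 − 15·8.4 − 6·0.75 = 59.5; q_1* = 15 + 5/7·59.5/8.4 = 20.0595; q_2* = 6 + 2/7·59.5/0.75 = 28.6667.
Expenditure on q_2: 0.75·28.6667 = 21.5; share = 0.1132.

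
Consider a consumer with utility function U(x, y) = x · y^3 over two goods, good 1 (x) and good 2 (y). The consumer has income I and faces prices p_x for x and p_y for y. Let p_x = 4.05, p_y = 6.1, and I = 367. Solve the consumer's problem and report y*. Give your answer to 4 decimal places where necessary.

At p_x=4.05, p_y=6.1, I=367: y* = 0.75·367/6.1 = 45.123.

y* = 45.123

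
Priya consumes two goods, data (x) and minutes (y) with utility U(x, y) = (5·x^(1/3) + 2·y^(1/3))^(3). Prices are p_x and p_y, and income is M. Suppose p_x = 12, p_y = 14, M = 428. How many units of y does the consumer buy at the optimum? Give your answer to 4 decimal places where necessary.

MRS = MU_x/MU_y = (5/2)·(y/x)^(2/3). Set equal to p_x/p_y.
Solve for the ratio: y/x = [(2/5)·p_x/p_y]^(1.5).
With the ratio pinned down, the budget gives x* = M/(p_x + p_y·(y/x)) and y* = (y/x)·x*.
Numerically y/x = 0.200757, so x* = 428/(12 + 14·0.200757) = 28.8982 and y* = 0.200757·28.8982 = 5.8015.

y* = 5.8015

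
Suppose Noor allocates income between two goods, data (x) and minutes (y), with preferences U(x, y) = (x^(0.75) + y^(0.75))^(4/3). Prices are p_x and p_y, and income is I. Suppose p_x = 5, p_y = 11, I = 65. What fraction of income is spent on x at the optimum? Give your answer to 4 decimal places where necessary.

MRS = MU_x/MU_y = (y/x)^(0.25). Set equal to p_x/p_y.
Solve for the ratio: y/x = [p_x/p_y]^(4).
With the ratio pinned down, the budget gives x* = I/(p_x + p_y·(y/x)) and y* = (y/x)·x*.
Numerically y/x = 0.042688, so x* = 65/(5 + 11·0.042688) = 11.8839 and y* = 0.042688·11.8839 = 0.5073.
Expenditure on x: 5·11.8839 = 59.4196; share = 0.9141.

share on x = 0.9141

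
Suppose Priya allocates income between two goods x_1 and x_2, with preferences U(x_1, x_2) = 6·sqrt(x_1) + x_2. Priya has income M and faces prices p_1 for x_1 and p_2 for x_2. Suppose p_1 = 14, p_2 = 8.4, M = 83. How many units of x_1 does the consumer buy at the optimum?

x_1* = 3.24

MU_x_1 = 3/√x_1, MU_x_2 = 1. Tangency: 3/√x_1 = p_1/p_2.
Thus x_1* = (3·p_2/p_1)² — independent of M — with the rest of income spent on x_2.
Plugging in: x_1* = (3·8.4/14)² = 3.24.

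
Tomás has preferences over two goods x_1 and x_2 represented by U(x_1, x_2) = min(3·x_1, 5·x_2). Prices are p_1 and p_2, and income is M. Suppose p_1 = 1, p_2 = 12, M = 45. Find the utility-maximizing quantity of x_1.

x_1* = 5.4878

With perfect complements, no substitution: consume in ratio x_1:x_2 = 5:3.
Budget: p_1·x_1 + p_2·(3/5)·x_1 = M, so (5·p_1 + 3·p_2)·x_1 = 5·M.
Demand: x_1*(p_1,p_2,M) = 5·M/(5·p_1 + 3·p_2), x_2* = 3·M/(5·p_1 + 3·p_2).
Here 5·1 + 3·12 = 41, giving x_1* = 5.4878.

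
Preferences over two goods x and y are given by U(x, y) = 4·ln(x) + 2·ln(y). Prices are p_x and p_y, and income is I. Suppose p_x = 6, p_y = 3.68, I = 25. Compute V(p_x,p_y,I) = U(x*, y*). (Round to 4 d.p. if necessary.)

The MRS is 2·y/x. Set MRS = p_x/p_y.
So 4·p_y·y = 2·p_x·x; combined with the budget, a share 2/3 of income goes to x.
Demand: x*(p_x,p_y,I) = 2/3·I/p_x and y* = 1/3·I/p_y.
At p_x=6, p_y=3.68, I=25: x* = 2/3·25/6 = 2.7778, y* = 2.2645.
Utility at the optimum: U(2.7778, 2.2645) = 5.7213.

V = 5.7213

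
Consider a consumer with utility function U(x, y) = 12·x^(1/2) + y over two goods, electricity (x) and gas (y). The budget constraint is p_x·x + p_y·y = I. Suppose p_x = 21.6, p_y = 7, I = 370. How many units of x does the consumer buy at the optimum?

Utility is quasi-linear in y; the FOC for x is 6/√x = p_x/p_y.
Thus x* = (6·p_y/p_x)² — independent of I — with the rest of income spent on y.
Plugging in: x* = (6·7/21.6)² = 3.7809.

x* = 3.7809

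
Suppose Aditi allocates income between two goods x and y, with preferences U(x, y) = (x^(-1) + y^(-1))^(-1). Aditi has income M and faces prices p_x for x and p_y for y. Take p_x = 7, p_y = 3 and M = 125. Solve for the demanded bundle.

x* = 10.7921, y* = 16.4852

From the CES first-order condition, (y/x)^(2) = p_x/p_y.
Solve for the ratio: y/x = [p_x/p_y]^(0.5).
Substitute y = (y/x)·x into the budget: x* = M/(p_x + p_y·(y/x)).
Numerically y/x = 1.527525, so x* = 125/(7 + 3·1.527525) = 10.7921 and y* = 1.527525·10.7921 = 16.4852.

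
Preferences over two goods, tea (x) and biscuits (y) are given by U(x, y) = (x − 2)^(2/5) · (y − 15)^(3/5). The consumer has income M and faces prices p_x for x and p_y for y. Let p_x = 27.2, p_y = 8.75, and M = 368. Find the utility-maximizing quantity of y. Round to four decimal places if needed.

y* = 27.504

After buying the subsistence bundle (2, 15), a share 0.4 of the remaining income goes to x: x* = 2 + 0.4·(M − 2p_x − 15p_y)/p_x.
Discretionary income = 368 − 2·27.2 − 15·8.75 = 182.35; y* = 15 + 0.6·182.35/8.75 = 27.504.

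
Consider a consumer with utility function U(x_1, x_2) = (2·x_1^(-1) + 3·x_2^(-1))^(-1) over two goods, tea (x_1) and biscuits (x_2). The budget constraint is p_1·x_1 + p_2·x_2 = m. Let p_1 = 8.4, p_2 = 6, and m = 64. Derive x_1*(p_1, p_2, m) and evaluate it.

MRS = MU_x_1/MU_x_2 = (2/3)·(x_2/x_1)^(2). Set equal to p_1/p_2.
Hence x_2/x_1 = ((3/2)·p_1/p_2)^(1/(2)), i.e. raised to the 0.5 power.
With the ratio pinned down, the budget gives x_1* = m/(p_1 + p_2·(x_2/x_1)) and x_2* = (x_2/x_1)·x_1*.
Numerically x_2/x_1 = 1.449138, so x_1* = 64/(8.4 + 6·1.449138) = 3.7438.

x_1* = 3.7438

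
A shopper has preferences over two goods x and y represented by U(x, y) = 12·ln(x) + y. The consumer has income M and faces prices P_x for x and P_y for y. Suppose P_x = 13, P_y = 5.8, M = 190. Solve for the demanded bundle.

So x*(P_x,P_y) = 12·P_y/P_x, independent of income; and y* = (M − 12·P_y)/P_y.
At the given prices: x* = 12·5.8/13 = 5.3538, and y* = 20.7586.

x* = 5.3538, y* = 20.7586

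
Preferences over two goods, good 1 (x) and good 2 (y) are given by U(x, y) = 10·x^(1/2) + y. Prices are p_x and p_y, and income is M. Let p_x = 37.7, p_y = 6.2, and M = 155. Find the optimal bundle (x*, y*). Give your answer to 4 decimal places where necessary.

x* = 0.6761, y* = 20.8886

Utility is quasi-linear in y; the FOC for x is 5/√x = p_x/p_y.
Thus x* = (5·p_y/p_x)² — independent of M — with the rest of income spent on y.
Plugging in: x* = (5·6.2/37.7)² = 0.6761, y* = 20.8886.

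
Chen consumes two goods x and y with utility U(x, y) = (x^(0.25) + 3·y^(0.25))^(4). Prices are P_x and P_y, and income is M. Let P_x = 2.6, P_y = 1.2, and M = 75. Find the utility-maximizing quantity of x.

x* = 4.3714

From the CES first-order condition, (1/3)·(y/x)^(0.75) = P_x/P_y.
Hence y/x = (3·P_x/P_y)^(1/(0.75)), i.e. raised to the 4/3 power.
With the ratio pinned down, the budget gives x* = M/(P_x + P_y·(y/x)) and y* = (y/x)·x*.
Numerically y/x = 12.130661, so x* = 75/(2.6 + 1.2·12.130661) = 4.3714.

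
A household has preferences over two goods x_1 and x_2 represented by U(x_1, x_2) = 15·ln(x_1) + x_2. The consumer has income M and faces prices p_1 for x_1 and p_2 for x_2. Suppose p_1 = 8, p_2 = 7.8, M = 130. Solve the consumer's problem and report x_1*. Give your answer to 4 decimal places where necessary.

MU_x_1 = 15/x_1, MU_x_2 = 1. Tangency: 15/x_1 = p_1/p_2.
So x_1*(p_1,p_2) = 15·p_2/p_1, independent of income; and x_2* = (M − 15·p_2)/p_2.
At the given prices: x_1* = 15·7.8/8 = 14.625.

x_1* = 14.625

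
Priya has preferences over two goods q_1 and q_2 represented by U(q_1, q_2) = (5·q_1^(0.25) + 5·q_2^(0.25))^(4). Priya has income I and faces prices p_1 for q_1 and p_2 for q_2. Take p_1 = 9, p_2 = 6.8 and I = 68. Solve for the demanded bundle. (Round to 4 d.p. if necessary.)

From the CES first-order condition, (q_2/q_1)^(0.75) = p_1/p_2.
Solve for the ratio: q_2/q_1 = [p_1/p_2]^(4/3).
Substitute q_2 = (q_2/q_1)·q_1 into the budget: q_1* = I/(p_1 + p_2·(q_2/q_1)).
Numerically q_2/q_1 = 1.453153, so q_1* = 68/(9 + 6.8·1.453153) = 3.6014 and q_2* = 1.453153·3.6014 = 5.2334.

q_1* = 3.6014, q_2* = 5.2334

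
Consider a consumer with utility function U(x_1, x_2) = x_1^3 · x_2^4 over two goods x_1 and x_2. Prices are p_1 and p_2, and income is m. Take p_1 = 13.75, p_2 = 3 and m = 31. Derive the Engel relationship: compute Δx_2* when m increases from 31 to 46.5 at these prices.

Δx_2* = 2.9524

MU_x_1/MU_x_2 = (3·x_2)/(4·x_1); tangency sets this equal to p_1/p_2.
Rearranging, p_2·x_2 = (4/3)·p_1·x_1. Substituting into the budget gives p_1·x_1·(1 + (4/3)) = m.
Demand: x_1*(p_1,p_2,m) = 3/7·m/p_1 and x_2* = 4/7·m/p_2.
At p_1=13.75, p_2=3, m=31: x_2* = 4/7·31/3 = 5.9048.
At m' = 46.5: x_2* = 8.8571. Change: 8.8571 − 5.9048 = 2.9524.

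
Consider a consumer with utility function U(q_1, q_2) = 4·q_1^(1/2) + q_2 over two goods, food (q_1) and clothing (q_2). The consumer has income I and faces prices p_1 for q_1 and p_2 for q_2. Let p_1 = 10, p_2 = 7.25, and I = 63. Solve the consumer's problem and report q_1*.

MU_q_1 = 2/√q_1, MU_q_2 = 1. Tangency: 2/√q_1 = p_1/p_2.
Thus q_1* = (2·p_2/p_1)² — independent of I — with the rest of income spent on q_2.
Plugging in: q_1* = (2·7.25/10)² = 2.1025.

q_1* = 2.1025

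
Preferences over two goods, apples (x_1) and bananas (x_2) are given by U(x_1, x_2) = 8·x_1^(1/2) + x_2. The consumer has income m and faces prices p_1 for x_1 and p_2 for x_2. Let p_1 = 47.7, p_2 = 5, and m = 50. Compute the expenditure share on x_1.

share on x_1 = 0.1677

Plugging in: x_1* = (4·5/47.7)² = 0.1758, x_2* = 8.3229.
Expenditure on x_1: 47.7·0.1758 = 8.3857; share = 0.1677.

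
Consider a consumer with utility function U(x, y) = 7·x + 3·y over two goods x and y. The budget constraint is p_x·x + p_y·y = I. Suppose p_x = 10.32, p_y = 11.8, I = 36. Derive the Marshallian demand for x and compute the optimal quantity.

Linear utility — the consumer picks whichever good has higher MU/price: 7/10.32 = 0.6783 vs 3/11.8 = 0.2542.
x gives more utility per dollar, so spend all income on x: x* = I/p_x, y* = 0.
Numerically: x* = 3.4884, y* = 0.

x* = 3.4884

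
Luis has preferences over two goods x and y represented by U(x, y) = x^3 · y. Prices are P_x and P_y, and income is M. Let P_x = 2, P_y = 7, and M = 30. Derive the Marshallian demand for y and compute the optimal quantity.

The MRS is 3·y/x. Set MRS = P_x/P_y.
Rearranging, P_y·y = (1/3)·P_x·x. Substituting into the budget gives P_x·x·(1 + (1/3)) = M.
Demand: x*(P_x,P_y,M) = 0.75·M/P_x and y* = 0.25·M/P_y.
At P_x=2, P_y=7, M=30: y* = 0.25·30/7 = 1.0714.

y* = 1.0714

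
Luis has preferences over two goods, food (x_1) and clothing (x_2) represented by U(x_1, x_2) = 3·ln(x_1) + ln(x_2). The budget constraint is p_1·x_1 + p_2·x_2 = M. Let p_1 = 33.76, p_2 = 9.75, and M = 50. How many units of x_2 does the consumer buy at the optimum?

The MRS is 3·x_2/x_1. Set MRS = p_1/p_2.
So 3·p_2·x_2 = p_1·x_1; combined with the budget, a share 0.75 of income goes to x_1.
Demand: x_1*(p_1,p_2,M) = 0.75·M/p_1 and x_2* = 0.25·M/p_2.
At p_1=33.76, p_2=9.75, M=50: x_2* = 0.25·50/9.75 = 1.2821.

x_2* = 1.2821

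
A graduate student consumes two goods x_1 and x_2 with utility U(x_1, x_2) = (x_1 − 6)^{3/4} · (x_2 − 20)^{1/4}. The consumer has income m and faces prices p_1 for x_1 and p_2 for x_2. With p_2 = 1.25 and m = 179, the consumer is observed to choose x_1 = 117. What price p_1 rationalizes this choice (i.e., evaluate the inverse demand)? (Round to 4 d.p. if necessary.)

MRS = 3·(x_2−20)/(x_1−6). Tangency with p_1/p_2 gives x_2−20 = (1/3)·(p_1/p_2)·(x_1−6).
Substituting into the budget: x_1* = 6 + 0.75·(m − 6·p_1 − 20·p_2)/p_1, and x_2* = 20 + 0.25·(…)/p_2.
Set x_1* = 117 in the demand function and solve for p_1: p_1 = 1.

p_1 = 1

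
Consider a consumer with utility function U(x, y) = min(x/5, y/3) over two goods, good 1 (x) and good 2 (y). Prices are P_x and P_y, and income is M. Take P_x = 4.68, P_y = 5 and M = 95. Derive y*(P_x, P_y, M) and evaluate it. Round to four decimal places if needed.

With perfect complements, no substitution: consume in ratio x:y = 5:3.
Budget: P_x·x + P_y·(3/5)·x = M, so (5·P_x + 3·P_y)·x = 5·M.
Demand: x*(P_x,P_y,M) = 5·M/(5·P_x + 3·P_y), y* = 3·M/(5·P_x + 3·P_y).
Here 5·4.68 + 3·5 = 38.4, giving y* = 7.4219.

y* = 7.4219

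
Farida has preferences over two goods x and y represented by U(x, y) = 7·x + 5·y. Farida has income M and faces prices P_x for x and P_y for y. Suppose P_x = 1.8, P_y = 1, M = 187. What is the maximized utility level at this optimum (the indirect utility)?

y gives more utility per dollar, so spend all income on y: y* = M/P_y, x* = 0.
Numerically: x* = 0, y* = 187.
Utility at the optimum: U(0, 187) = 935.

V = 935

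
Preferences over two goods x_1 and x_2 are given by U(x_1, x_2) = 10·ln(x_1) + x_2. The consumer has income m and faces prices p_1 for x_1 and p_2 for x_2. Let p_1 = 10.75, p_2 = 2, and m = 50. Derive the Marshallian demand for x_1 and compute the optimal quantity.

MU_x_1 = 10/x_1, MU_x_2 = 1. Tangency: 10/x_1 = p_1/p_2.
So x_1*(p_1,p_2) = 10·p_2/p_1, independent of income; and x_2* = (m − 10·p_2)/p_2.
At the given prices: x_1* = 10·2/10.75 = 1.8605.

x_1* = 1.8605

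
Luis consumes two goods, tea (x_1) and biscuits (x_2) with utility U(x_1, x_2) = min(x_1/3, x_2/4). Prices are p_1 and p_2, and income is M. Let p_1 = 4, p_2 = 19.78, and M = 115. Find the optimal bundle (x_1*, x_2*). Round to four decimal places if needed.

x_1* = 3.7862, x_2* = 5.0483

Here 3·4 + 4·19.78 = 91.12, giving x_1* = 3.7862 and x_2* = 5.0483.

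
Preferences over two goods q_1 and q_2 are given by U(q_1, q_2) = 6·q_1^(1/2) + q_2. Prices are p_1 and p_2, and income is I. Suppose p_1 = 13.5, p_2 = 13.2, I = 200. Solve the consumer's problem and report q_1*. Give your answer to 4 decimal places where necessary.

q_1* = 8.6044

Plugging in: q_1* = (3·13.2/13.5)² = 8.6044.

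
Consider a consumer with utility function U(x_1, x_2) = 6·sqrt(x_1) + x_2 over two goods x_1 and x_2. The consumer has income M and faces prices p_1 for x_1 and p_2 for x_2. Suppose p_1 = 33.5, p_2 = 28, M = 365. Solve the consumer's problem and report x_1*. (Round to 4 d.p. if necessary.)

x_1* = 6.2874

Set MRS = p_1/p_2: 3·x_1^(−1/2) = p_1/p_2.
Thus x_1* = (3·p_2/p_1)² — independent of M — with the rest of income spent on x_2.
Plugging in: x_1* = (3·28/33.5)² = 6.2874.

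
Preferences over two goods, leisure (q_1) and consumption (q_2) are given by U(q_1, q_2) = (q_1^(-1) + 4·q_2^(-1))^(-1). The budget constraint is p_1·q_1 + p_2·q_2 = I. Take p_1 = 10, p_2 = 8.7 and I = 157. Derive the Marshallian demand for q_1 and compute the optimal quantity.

Numerically q_2/q_1 = 2.144225, so q_1* = 157/(10 + 8.7·2.144225) = 5.479.

q_1* = 5.479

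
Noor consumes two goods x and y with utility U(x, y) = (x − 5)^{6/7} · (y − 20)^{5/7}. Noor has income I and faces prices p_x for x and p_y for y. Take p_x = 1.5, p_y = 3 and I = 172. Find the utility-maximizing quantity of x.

x* = 43

Let x' = x−5, y' = y−20. MRS = (6/5)·y'/x' = p_x/p_y.
Substituting into the budget: x* = 5 + 6/11·(I − 5·p_x − 20·p_y)/p_x, and y* = 20 + 5/11·(…)/p_y.
Discretionary income = 172 − 5·1.5 − 20·3 = 104.5; x* = 5 + 6/11·104.5/1.5 = 43.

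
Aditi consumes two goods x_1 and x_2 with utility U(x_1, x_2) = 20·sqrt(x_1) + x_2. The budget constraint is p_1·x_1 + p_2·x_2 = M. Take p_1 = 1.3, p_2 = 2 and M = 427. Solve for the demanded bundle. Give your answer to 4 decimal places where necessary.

Set MRS = p_1/p_2: 10·x_1^(−1/2) = p_1/p_2.
Solve: √x_1 = 10·p_2/p_1, so x_1*(p_1,p_2) = (10·p_2/p_1)², and x_2* = (M − p_1·x_1*)/p_2.
Plugging in: x_1* = (10·2/1.3)² = 236.6864, x_2* = 59.6538.

x_1* = 236.6864, x_2* = 59.6538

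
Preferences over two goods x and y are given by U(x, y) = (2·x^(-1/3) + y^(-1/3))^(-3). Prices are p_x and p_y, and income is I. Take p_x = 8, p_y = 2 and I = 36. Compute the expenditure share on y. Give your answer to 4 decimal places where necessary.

MRS = MU_x/MU_y = 2·(y/x)^(4/3). Set equal to p_x/p_y.
Hence y/x = ((1/2)·p_x/p_y)^(1/(4/3)), i.e. raised to the 0.75 power.
Substitute y = (y/x)·x into the budget: x* = I/(p_x + p_y·(y/x)).
Numerically y/x = 1.681793, so x* = 36/(8 + 2·1.681793) = 3.168 and y* = 1.681793·3.168 = 5.3279.
Expenditure on y: 2·5.3279 = 10.6559; share = 0.296.

share on y = 0.296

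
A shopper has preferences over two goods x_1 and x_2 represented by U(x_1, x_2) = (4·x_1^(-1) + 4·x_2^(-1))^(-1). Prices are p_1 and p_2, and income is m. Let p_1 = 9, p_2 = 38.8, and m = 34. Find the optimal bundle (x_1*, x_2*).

x_1* = 1.228, x_2* = 0.5914

From the CES first-order condition, (x_2/x_1)^(2) = p_1/p_2.
Hence x_2/x_1 = (p_1/p_2)^(1/(2)), i.e. raised to the 0.5 power.
With the ratio pinned down, the budget gives x_1* = m/(p_1 + p_2·(x_2/x_1)) and x_2* = (x_2/x_1)·x_1*.
Numerically x_2/x_1 = 0.481621, so x_1* = 34/(9 + 38.8·0.481621) = 1.228 and x_2* = 0.481621·1.228 = 0.5914.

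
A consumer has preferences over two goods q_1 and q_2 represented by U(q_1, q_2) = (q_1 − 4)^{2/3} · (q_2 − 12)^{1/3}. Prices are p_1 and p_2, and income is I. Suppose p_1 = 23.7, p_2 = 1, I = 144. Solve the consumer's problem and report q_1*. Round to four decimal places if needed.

q_1* = 5.0464

Let q_1' = q_1−4, q_2' = q_2−12. MRS = 2·q_2'/q_1' = p_1/p_2.
After buying the subsistence bundle (4, 12), a share 2/3 of the remaining income goes to q_1: q_1* = 4 + 2/3·(I − 4p_1 − 12p_2)/p_1.
Discretionary income = 144 − 4·23.7 − 12·1 = 37.2; q_1* = 4 + 2/3·37.2/23.7 = 5.0464.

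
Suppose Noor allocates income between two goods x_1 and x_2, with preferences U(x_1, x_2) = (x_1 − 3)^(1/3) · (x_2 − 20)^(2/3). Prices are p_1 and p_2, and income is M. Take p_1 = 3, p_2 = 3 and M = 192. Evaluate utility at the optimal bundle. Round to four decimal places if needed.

MRS = (1/2)·(x_2−20)/(x_1−3). Tangency with p_1/p_2 gives x_2−20 = 2·(p_1/p_2)·(x_1−3).
Substituting into the budget: x_1* = 3 + 1/3·(M − 3·p_1 − 20·p_2)/p_1, and x_2* = 20 + 2/3·(…)/p_2.
Discretionary income = 192 − 3·3 − 20·3 = 123; x_1* = 3 + 1/3·123/3 = 16.6667; x_2* = 20 + 2/3·123/3 = 47.3333.
Utility at the optimum: U(16.6667, 47.3333) = 21.6945.

V = 21.6945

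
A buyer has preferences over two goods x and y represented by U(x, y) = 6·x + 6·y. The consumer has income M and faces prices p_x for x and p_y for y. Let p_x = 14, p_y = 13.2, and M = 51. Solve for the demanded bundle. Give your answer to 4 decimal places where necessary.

x* = 0, y* = 3.8636

Perfect substitutes: compare marginal utility per dollar. 6/p_x vs 6/p_y → 0.4286 vs 0.4545.
y gives more utility per dollar, so spend all income on y: y* = M/p_y, x* = 0.
Numerically: x* = 0, y* = 3.8636.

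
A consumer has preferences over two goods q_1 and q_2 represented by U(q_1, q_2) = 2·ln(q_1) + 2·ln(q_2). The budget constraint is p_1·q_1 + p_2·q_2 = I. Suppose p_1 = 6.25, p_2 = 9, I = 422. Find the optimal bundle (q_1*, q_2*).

q_1* = 33.76, q_2* = 23.4444

MU_q_1/MU_q_2 = (2·q_2)/(2·q_1); tangency sets this equal to p_1/p_2.
So 2·p_2·q_2 = 2·p_1·q_1; combined with the budget, a share 0.5 of income goes to q_1.
Demand: q_1*(p_1,p_2,I) = 0.5·I/p_1 and q_2* = 0.5·I/p_2.
At p_1=6.25, p_2=9, I=422: q_1* = 0.5·422/6.25 = 33.76, q_2* = 23.4444.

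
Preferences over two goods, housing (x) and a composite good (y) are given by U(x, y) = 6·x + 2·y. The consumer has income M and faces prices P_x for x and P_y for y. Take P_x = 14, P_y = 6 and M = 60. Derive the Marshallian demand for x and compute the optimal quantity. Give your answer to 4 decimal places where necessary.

Linear utility — the consumer picks whichever good has higher MU/price: 6/14 = 0.4286 vs 2/6 = 0.3333.
x gives more utility per dollar, so spend all income on x: x* = M/P_x, y* = 0.
Numerically: x* = 4.2857, y* = 0.

x* = 4.2857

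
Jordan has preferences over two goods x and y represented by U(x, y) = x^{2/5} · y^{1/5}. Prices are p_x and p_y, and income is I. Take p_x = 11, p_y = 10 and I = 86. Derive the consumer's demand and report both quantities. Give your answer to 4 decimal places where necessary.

Tangency: MRS = 2·y/x = p_x/p_y.
Rearranging, p_y·y = (1/2)·p_x·x. Substituting into the budget gives p_x·x·(1 + (1/2)) = I.
Demand: x*(p_x,p_y,I) = 2/3·I/p_x and y* = 1/3·I/p_y.
At p_x=11, p_y=10, I=86: x* = 2/3·86/11 = 5.2121, y* = 2.8667.

x* = 5.2121, y* = 2.8667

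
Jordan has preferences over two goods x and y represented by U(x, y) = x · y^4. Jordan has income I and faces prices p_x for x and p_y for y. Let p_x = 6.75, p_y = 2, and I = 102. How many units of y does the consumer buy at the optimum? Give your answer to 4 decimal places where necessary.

y* = 40.8

The MRS is (1/4)·y/x. Set MRS = p_x/p_y.
Rearranging, p_y·y = 4·p_x·x. Substituting into the budget gives p_x·x·(1 + 4) = I.
Demand: x*(p_x,p_y,I) = 0.2·I/p_x and y* = 0.8·I/p_y.
At p_x=6.75, p_y=2, I=102: y* = 0.8·102/2 = 40.8.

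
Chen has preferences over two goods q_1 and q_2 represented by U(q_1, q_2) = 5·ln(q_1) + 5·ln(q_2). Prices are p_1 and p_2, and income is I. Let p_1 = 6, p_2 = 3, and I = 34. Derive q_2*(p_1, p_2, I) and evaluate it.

q_2* = 5.6667

MU_q_1/MU_q_2 = (5·q_2)/(5·q_1); tangency sets this equal to p_1/p_2.
Rearranging, p_2·q_2 = p_1·q_1. Substituting into the budget gives p_1·q_1·(1 + 1) = I.
Demand: q_1*(p_1,p_2,I) = 0.5·I/p_1 and q_2* = 0.5·I/p_2.
At p_1=6, p_2=3, I=34: q_2* = 0.5·34/3 = 5.6667.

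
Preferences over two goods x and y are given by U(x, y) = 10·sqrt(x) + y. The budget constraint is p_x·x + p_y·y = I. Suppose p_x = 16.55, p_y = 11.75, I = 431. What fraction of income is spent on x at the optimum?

share on x = 0.4839

Utility is quasi-linear in y; the FOC for x is 5/√x = p_x/p_y.
Solve: √x = 5·p_y/p_x, so x*(p_x,p_y) = (5·p_y/p_x)², and y* = (I − p_x·x*)/p_y.
Plugging in: x* = (5·11.75/16.55)² = 12.6014, y* = 18.9316.
Expenditure on x: 16.55·12.6014 = 208.5536; share = 0.4839.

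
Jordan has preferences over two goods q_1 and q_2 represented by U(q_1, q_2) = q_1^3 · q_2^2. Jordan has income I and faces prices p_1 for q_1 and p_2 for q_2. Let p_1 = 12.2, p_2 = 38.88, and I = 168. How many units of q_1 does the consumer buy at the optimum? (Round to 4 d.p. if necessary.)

q_1* = 8.2623

Tangency: MRS = (3/2)·q_2/q_1 = p_1/p_2.
Rearranging, p_2·q_2 = (2/3)·p_1·q_1. Substituting into the budget gives p_1·q_1·(1 + (2/3)) = I.
Demand: q_1*(p_1,p_2,I) = 0.6·I/p_1 and q_2* = 0.4·I/p_2.
At p_1=12.2, p_2=38.88, I=168: q_1* = 0.6·168/12.2 = 8.2623.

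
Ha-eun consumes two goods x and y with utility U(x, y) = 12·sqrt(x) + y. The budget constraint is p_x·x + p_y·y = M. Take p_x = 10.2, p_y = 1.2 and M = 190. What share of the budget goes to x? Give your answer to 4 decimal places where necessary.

Set MRS = p_x/p_y: 6·x^(−1/2) = p_x/p_y.
Solve: √x = 6·p_y/p_x, so x*(p_x,p_y) = (6·p_y/p_x)², and y* = (M − p_x·x*)/p_y.
Plugging in: x* = (6·1.2/10.2)² = 0.4983, y* = 154.098.
Expenditure on x: 10.2·0.4983 = 5.0824; share = 0.0267.

share on x = 0.0267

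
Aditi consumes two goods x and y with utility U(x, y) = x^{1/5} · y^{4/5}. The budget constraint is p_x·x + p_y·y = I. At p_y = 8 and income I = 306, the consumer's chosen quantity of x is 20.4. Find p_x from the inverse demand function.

MU_x/MU_y = (0.2·y)/(0.8·x); tangency sets this equal to p_x/p_y.
So 0.2·p_y·y = 0.8·p_x·x; combined with the budget, a share 0.2 of income goes to x.
Demand: x*(p_x,p_y,I) = 0.2·I/p_x and y* = 0.8·I/p_y.
Set x* = 20.4 in the demand function and solve for p_x: p_x = 3.

p_x = 3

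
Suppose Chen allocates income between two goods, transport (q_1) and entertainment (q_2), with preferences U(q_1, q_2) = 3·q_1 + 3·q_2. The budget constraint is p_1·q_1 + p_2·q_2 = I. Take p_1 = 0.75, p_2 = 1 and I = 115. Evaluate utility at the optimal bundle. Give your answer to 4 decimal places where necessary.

Linear utility — the consumer picks whichever good has higher MU/price: 3/0.75 = 4 vs 3/1 = 3.
q_1 gives more utility per dollar, so spend all income on q_1: q_1* = I/p_1, q_2* = 0.
Numerically: q_1* = 153.3333, q_2* = 0.
Utility at the optimum: U(153.3333, 0) = 460.

V = 460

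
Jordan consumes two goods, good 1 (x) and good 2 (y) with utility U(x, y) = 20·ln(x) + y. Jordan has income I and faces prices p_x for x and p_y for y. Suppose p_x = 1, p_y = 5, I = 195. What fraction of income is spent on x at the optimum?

share on x = 0.5128

MU_x = 20/x, MU_y = 1. Tangency: 20/x = p_x/p_y.
So x*(p_x,p_y) = 20·p_y/p_x, independent of income; and y* = (I − 20·p_y)/p_y.
At the given prices: x* = 20·5/1 = 100, and y* = 19.
Expenditure on x: 1·100 = 100; share = 0.5128.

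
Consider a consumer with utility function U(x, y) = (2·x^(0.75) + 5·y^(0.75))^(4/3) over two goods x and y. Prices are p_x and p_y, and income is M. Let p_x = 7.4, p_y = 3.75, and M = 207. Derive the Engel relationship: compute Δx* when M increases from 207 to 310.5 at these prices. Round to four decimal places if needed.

From the CES first-order condition, (2/5)·(y/x)^(0.25) = p_x/p_y.
Solve for the ratio: y/x = [(5/2)·p_x/p_y]^(4).
With the ratio pinned down, the budget gives x* = M/(p_x + p_y·(y/x)) and y* = (y/x)·x*.
Numerically y/x = 592.327427, so x* = 207/(7.4 + 3.75·592.327427) = 0.0929.
At M' = 310.5: x* = 0.1393. Change: 0.1393 − 0.0929 = 0.0464.

Δx* = 0.0464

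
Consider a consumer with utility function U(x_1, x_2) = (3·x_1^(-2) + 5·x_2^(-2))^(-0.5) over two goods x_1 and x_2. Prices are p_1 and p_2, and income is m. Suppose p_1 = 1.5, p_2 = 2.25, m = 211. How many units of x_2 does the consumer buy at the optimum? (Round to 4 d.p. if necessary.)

MRS = MU_x_1/MU_x_2 = (3/5)·(x_2/x_1)^(3). Set equal to p_1/p_2.
Hence x_2/x_1 = ((5/3)·p_1/p_2)^(1/(3)), i.e. raised to the 1/3 power.
Substitute x_2 = (x_2/x_1)·x_1 into the budget: x_1* = m/(p_1 + p_2·(x_2/x_1)).
Numerically x_2/x_1 = 1.035744, so x_1* = 211/(1.5 + 2.25·1.035744) = 55.0853 and x_2* = 1.035744·55.0853 = 57.0543.

x_2* = 57.0543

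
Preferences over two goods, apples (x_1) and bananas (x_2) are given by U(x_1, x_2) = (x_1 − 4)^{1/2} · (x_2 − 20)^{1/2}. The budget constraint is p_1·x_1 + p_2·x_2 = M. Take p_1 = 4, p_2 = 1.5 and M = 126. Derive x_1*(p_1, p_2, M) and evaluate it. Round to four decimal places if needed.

Let x_1' = x_1−4, x_2' = x_2−20. MRS = x_2'/x_1' = p_1/p_2.
Substituting into the budget: x_1* = 4 + 0.5·(M − 4·p_1 − 20·p_2)/p_1, and x_2* = 20 + 0.5·(…)/p_2.
Discretionary income = 126 − 4·4 − 20·1.5 = 80; x_1* = 4 + 0.5·80/4 = 14.

x_1* = 14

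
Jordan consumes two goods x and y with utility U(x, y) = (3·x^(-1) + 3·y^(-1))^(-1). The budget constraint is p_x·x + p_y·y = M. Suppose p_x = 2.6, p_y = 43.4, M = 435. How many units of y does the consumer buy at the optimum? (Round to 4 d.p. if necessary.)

y* = 8.0522

MU_x ∝ 3·x^(-2), MU_y ∝ 3·y^(-2), so MRS = (y/x)^(2) = p_x/p_y.
Hence y/x = (p_x/p_y)^(1/(2)), i.e. raised to the 0.5 power.
Substitute y = (y/x)·x into the budget: x* = M/(p_x + p_y·(y/x)).
Numerically y/x = 0.244761, so x* = 435/(2.6 + 43.4·0.244761) = 32.8982 and y* = 0.244761·32.8982 = 8.0522.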